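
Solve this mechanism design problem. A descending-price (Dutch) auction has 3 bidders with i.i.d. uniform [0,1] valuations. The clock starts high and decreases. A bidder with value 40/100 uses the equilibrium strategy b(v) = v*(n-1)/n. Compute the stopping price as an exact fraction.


Step 1: Dutch auctions are strategically equivalent to first-price auctions
Step 2: The equilibrium bid is b(v) = v*(n-1)/n
Step 3: b = 2/5 * 2/3
Step 4: b = 4/15

4/15


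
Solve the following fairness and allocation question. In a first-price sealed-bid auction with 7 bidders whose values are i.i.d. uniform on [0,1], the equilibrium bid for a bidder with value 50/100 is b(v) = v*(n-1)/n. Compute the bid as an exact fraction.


Step 1: The symmetric BNE bidding function is b(v) = v * (n-1) / n
Step 2: Substitute v = 1/2 and n = 7
Step 3: b = 1/2 * 6/7
Step 4: b = 3/7

3/7


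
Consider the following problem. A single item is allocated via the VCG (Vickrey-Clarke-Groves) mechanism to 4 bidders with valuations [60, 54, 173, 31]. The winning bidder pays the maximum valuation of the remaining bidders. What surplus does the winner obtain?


Step 1: The winner is the agent with the highest value: agent 2 with value 173
Step 2: Values of other agents: [60, 54, 31]
Step 3: VCG payment = max of others' values = 60
Step 4: Surplus = 173 - 60 = 113

113


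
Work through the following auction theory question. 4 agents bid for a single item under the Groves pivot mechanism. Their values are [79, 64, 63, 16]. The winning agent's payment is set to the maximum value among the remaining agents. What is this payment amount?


Step 1: The efficient winner is agent 0 with value 79
Step 2: Other agents' values: [64, 63, 16]
Step 3: Pivot payment = max(others) = 64
Step 4: The winner pays 64

64


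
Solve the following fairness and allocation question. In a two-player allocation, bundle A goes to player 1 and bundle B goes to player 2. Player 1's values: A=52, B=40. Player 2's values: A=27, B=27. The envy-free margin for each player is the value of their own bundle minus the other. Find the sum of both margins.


Step 1: Player 1's margin = v1(A) - v1(B) = 52 - 40 = 12
Step 2: Player 2's margin = v2(B) - v2(A) = 27 - 27 = 0
Step 3: Total margin = 12 + 0 = 12

12


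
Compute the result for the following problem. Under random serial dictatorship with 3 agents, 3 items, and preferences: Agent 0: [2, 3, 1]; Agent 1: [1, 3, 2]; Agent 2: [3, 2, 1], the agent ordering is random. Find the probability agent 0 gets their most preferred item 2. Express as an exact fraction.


Step 1: Agent 0 wants item 2
Step 2: There are 6 possible orderings of agents
Step 3: In 6 orderings, agent 0 gets item 2
Step 4: Probability = 6/6 = 1

1


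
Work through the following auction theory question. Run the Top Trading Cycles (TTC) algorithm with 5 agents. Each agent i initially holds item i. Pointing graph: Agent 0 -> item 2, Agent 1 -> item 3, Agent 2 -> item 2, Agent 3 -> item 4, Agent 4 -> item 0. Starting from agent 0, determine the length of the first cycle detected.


Step 1: Trace the pointer graph from agent 0: 0 -> 2 -> 2
Step 2: A cycle is detected when we revisit agent 2
Step 3: The cycle is: 2 -> 2
Step 4: Cycle length = 1

1


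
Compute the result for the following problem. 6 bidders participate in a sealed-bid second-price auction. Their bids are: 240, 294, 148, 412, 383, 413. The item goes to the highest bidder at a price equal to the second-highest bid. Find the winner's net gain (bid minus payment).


Step 1: Sort bids in descending order: 413, 412, 383, 294, 240, 148
Step 2: The winning bid is the highest: 413
Step 3: The payment equals the second-highest bid: 412
Step 4: Surplus = winner's bid - payment = 413 - 412 = 1

1


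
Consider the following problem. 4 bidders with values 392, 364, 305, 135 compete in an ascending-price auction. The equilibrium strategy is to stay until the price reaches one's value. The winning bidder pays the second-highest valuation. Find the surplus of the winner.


Step 1: Identify the highest value: 392
Step 2: Identify the second-highest value: 364
Step 3: The final price = second-highest value = 364
Step 4: Surplus = 392 - 364 = 28

28


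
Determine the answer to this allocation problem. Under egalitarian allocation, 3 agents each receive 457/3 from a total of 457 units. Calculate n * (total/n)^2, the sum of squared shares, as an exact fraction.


Step 1: Each agent's share = 457/3
Step 2: Square of each share = (457/3)^2 = 208849/9
Step 3: Sum of squares = 3 * 208849/9 = 208849/3

208849/3


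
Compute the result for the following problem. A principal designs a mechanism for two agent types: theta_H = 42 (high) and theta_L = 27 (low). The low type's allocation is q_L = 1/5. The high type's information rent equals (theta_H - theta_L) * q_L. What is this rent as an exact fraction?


Step 1: theta_H - theta_L = 42 - 27 = 15
Step 2: Information rent = (theta_H - theta_L) * q_L
Step 3: = 15 * 1/5
Step 4: = 3

3


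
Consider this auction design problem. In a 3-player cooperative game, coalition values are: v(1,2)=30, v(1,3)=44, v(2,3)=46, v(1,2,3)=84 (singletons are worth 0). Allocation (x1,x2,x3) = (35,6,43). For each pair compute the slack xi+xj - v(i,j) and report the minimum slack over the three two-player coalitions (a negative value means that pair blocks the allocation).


Step 1: Slack for coalition (1,2): x1+x2 - v12 = 41 - 30 = 11
Step 2: Slack for coalition (1,3): x1+x3 - v13 = 78 - 44 = 34
Step 3: Slack for coalition (2,3): x2+x3 - v23 = 49 - 46 = 3
Step 4: Minimum slack = min(11, 34, 3) = 3, attained by (2,3); no pair can gain by deviating, so the allocation is in the core

3


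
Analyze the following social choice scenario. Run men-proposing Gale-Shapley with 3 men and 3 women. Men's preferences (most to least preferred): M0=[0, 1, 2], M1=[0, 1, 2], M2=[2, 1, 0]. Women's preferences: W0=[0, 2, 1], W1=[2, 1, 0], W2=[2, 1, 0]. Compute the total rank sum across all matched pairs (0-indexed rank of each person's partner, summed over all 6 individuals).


Step 1: Run Gale-Shapley (men propose, women hold best offer):
  M0 proposes to W0; she accepts
  M1 proposes to W0; rejected
  M1 proposes to W1; she accepts
  M2 proposes to W2; she accepts
Step 2: Final matching: W0-M0, W1-M1, W2-M2
Step 3: 0-indexed ranks (man's rank of his match, then woman's): 0 + 0 + 1 + 1 + 0 + 0
Step 4: Total rank sum = 2

2


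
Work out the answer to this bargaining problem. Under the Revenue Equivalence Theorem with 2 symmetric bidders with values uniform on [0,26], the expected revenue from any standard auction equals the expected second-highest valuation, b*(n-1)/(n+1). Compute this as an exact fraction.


Step 1: By Revenue Equivalence, expected revenue = b*(n-1)/(n+1)
Step 2: Substituting n = 2, b = 26
Step 3: Revenue = 26*(2-1)/(2+1) = 26*1/3
Step 4: Revenue = 26/3

26/3


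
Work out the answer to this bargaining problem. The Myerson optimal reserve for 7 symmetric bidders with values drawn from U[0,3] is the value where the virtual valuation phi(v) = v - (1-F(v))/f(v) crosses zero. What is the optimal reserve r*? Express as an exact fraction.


Step 1: For U[0,3], F(v) = v/3 and f(v) = 1/3
Step 2: phi(v) = v - (1 - v/3)/(1/3) = v - (3 - v) = 2v - 3
Step 3: Set phi(r*) = 0: 2r* - 3 = 0
Step 4: r* = 3/2 (the number of bidders n = 7 does not enter)

3/2


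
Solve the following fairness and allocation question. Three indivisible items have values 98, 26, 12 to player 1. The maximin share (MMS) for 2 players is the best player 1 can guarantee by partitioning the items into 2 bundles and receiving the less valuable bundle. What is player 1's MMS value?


Step 1: Item values = 98, 26, 12
Step 2: Enumerate all 2-bundle partitions and take the smaller bundle:
  Partition 1: {98} vs {26,12} -> bundles 98, 38; min = 38
  Partition 2: {26} vs {98,12} -> bundles 26, 110; min = 26
  Partition 3: {12} vs {98,26} -> bundles 12, 124; min = 12
Step 3: MMS = max(38, 26, 12) = 38

38


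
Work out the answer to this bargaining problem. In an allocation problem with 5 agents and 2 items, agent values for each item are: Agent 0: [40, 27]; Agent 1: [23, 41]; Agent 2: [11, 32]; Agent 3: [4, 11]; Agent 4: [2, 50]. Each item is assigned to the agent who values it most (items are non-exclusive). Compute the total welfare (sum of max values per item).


Step 1: For each item, find the maximum value among all agents.
Step 2: Item 0 -> Agent 0 (value 40)
Step 3: Item 1 -> Agent 4 (value 50)
Step 4: Total welfare = 40 + 50 = 90

90


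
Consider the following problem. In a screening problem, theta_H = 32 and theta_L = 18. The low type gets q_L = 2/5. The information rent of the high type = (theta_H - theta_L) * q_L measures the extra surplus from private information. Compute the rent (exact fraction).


Step 1: theta_H - theta_L = 32 - 18 = 14
Step 2: Information rent = (theta_H - theta_L) * q_L
Step 3: = 14 * 2/5
Step 4: = 28/5

28/5


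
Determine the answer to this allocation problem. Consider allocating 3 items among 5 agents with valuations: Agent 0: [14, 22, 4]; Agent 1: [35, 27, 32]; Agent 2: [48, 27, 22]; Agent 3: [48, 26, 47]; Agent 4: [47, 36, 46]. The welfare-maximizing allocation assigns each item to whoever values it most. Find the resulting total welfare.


Step 1: For each item, find the maximum value among all agents.
Step 2: Item 0 -> Agent 2 (value 48)
Step 3: Item 1 -> Agent 4 (value 36)
Step 4: Item 2 -> Agent 3 (value 47)
Step 5: Total welfare = 48 + 36 + 47 = 131

131


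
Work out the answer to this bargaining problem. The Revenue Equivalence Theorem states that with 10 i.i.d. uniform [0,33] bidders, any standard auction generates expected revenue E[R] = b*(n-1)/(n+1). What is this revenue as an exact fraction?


Step 1: By Revenue Equivalence, expected revenue = b*(n-1)/(n+1)
Step 2: Substituting n = 10, b = 33
Step 3: Revenue = 33*(10-1)/(10+1) = 33*9/11
Step 4: Revenue = 297/11 = 27

27


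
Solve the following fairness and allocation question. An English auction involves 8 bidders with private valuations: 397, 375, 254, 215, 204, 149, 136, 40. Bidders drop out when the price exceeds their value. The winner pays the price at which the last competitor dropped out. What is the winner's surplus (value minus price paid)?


Step 1: Identify the highest value: 397
Step 2: Identify the second-highest value: 375
Step 3: The final price = second-highest value = 375
Step 4: Surplus = 397 - 375 = 22

22


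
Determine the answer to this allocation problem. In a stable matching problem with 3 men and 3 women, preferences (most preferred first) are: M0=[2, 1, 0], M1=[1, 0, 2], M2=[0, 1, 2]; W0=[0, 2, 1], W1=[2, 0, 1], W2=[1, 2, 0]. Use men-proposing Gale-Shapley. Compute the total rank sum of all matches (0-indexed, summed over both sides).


Step 1: Run Gale-Shapley (men propose, women hold best offer):
  M0 proposes to W2; she accepts
  M1 proposes to W1; she accepts
  M2 proposes to W0; she accepts
Step 2: Final matching: W0-M2, W1-M1, W2-M0
Step 3: 0-indexed ranks (man's rank of his match, then woman's): 0 + 1 + 0 + 2 + 0 + 2
Step 4: Total rank sum = 5

5


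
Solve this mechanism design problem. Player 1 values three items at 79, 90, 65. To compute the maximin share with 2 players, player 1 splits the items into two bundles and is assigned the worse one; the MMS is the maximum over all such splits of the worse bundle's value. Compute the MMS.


Step 1: Item values = 79, 90, 65
Step 2: Enumerate all 2-bundle partitions and take the smaller bundle:
  Partition 1: {79} vs {90,65} -> bundles 79, 155; min = 79
  Partition 2: {90} vs {79,65} -> bundles 90, 144; min = 90
  Partition 3: {65} vs {79,90} -> bundles 65, 169; min = 65
Step 3: MMS = max(79, 90, 65) = 90

90


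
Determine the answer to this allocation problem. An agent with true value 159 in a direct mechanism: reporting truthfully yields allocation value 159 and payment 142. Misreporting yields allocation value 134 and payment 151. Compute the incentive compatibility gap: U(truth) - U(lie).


Step 1: U(truth) = value - payment = 159 - 142 = 17
Step 2: U(lie) = allocation - payment = 134 - 151 = -17
Step 3: IC gap = 17 - (-17) = 34

34


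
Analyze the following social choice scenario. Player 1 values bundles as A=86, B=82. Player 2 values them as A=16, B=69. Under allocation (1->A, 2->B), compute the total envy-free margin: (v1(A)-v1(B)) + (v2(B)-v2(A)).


Step 1: Player 1's margin = v1(A) - v1(B) = 86 - 82 = 4
Step 2: Player 2's margin = v2(B) - v2(A) = 69 - 16 = 53
Step 3: Total margin = 4 + 53 = 57

57


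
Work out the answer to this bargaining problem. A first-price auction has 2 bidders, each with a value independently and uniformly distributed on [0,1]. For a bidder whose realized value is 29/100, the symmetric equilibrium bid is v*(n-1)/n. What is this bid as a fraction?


Step 1: The symmetric BNE bidding function is b(v) = v * (n-1) / n
Step 2: Substitute v = 29/100 and n = 2
Step 3: b = 29/100 * 1/2
Step 4: b = 29/200

29/200


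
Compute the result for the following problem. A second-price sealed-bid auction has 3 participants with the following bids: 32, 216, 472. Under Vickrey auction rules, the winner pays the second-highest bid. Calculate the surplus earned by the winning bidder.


Step 1: Sort bids in descending order: 472, 216, 32
Step 2: The winning bid is the highest: 472
Step 3: The payment equals the second-highest bid: 216
Step 4: Surplus = winner's bid - payment = 472 - 216 = 256

256


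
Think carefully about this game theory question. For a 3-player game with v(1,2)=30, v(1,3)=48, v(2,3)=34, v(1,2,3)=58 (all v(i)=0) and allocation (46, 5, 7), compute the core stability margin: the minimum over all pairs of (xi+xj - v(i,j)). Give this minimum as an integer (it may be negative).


Step 1: Slack for coalition (1,2): x1+x2 - v12 = 51 - 30 = 21
Step 2: Slack for coalition (1,3): x1+x3 - v13 = 53 - 48 = 5
Step 3: Slack for coalition (2,3): x2+x3 - v23 = 12 - 34 = -22
Step 4: Minimum slack = min(21, 5, -22) = -22, attained by (2,3); coalition (2,3) can block (slack < 0), so the allocation is not in the core

-22


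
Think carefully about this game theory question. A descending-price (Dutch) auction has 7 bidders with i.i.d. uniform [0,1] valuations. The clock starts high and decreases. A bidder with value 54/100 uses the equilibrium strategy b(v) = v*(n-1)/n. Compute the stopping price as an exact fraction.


Step 1: Dutch auctions are strategically equivalent to first-price auctions
Step 2: The equilibrium bid is b(v) = v*(n-1)/n
Step 3: b = 27/50 * 6/7
Step 4: b = 81/175

81/175


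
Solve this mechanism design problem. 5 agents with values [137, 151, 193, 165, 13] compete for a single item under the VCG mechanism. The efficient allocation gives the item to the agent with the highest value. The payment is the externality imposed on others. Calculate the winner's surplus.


Step 1: The winner is the agent with the highest value: agent 2 with value 193
Step 2: Values of other agents: [137, 151, 165, 13]
Step 3: VCG payment = max of others' values = 165
Step 4: Surplus = 193 - 165 = 28

28


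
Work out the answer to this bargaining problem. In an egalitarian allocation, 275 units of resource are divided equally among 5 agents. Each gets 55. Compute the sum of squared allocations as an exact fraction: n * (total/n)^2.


Step 1: Each agent's share = 275/5 = 55
Step 2: Square of each share = (55)^2 = 3025
Step 3: Sum of squares = 5 * 3025 = 15125

15125


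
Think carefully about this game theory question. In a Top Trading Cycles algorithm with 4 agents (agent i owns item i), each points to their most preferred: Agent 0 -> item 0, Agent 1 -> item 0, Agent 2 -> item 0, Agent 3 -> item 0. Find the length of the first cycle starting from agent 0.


Step 1: Trace the pointer graph from agent 0: 0 -> 0
Step 2: A cycle is detected when we revisit agent 0
Step 3: The cycle is: 0 -> 0
Step 4: Cycle length = 1

1


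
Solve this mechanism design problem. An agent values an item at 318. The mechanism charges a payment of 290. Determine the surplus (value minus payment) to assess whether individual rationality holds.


Step 1: Surplus = value - payment = 318 - 290 = 28
Step 2: IR is satisfied (surplus >= 0)

28


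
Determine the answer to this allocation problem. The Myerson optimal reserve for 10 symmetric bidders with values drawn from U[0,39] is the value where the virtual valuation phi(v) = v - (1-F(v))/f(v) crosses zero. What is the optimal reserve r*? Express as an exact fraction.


Step 1: For U[0,39], F(v) = v/39 and f(v) = 1/39
Step 2: phi(v) = v - (1 - v/39)/(1/39) = v - (39 - v) = 2v - 39
Step 3: Set phi(r*) = 0: 2r* - 39 = 0
Step 4: r* = 39/2 (the number of bidders n = 10 does not enter)

39/2


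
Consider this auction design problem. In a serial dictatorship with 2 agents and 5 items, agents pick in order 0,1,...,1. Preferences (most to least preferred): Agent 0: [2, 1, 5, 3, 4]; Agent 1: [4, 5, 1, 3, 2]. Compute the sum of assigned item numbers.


Step 1: Agent 0 picks item 2
Step 2: Agent 1 picks item 4
Step 3: Sum = 2 + 4 = 6

6


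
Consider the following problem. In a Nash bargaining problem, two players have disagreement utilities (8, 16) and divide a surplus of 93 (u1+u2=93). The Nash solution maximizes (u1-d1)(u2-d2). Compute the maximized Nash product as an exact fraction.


Step 1: The Nash solution splits surplus symmetrically above the disagreement point
Step 2: u1 = (total + d1 - d2)/2 = (93 + 8 - 16)/2 = 85/2
Step 3: u2 = (total - d1 + d2)/2 = (93 - 8 + 16)/2 = 101/2
Step 4: Nash product = (85/2 - 8) * (101/2 - 16)
Step 5: = 69/2 * 69/2 = 4761/4

4761/4


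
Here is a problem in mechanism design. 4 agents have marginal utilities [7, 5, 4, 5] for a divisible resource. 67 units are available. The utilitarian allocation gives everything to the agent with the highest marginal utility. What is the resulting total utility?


Step 1: The marginal utilities are [7, 5, 4, 5]
Step 2: The highest marginal utility is 7
Step 3: All 67 units go to that agent
Step 4: Total utility = 7 * 67 = 469

469


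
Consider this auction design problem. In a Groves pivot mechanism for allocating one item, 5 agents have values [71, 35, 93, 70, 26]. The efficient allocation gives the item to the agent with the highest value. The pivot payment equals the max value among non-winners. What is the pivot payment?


Step 1: The efficient winner is agent 2 with value 93
Step 2: Other agents' values: [71, 35, 70, 26]
Step 3: Pivot payment = max(others) = 71
Step 4: The winner pays 71

71


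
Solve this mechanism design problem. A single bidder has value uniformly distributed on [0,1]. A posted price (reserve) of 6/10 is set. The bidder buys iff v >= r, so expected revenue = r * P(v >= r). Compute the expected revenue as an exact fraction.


Step 1: Posted price r = 3/5, value support [0,1]
Step 2: P(v >= r) = (1 - 3/5)/1 = 2/5
Step 3: Expected revenue = r * P(v >= r) = 3/5 * 2/5
Step 4: Revenue = 6/25

6/25


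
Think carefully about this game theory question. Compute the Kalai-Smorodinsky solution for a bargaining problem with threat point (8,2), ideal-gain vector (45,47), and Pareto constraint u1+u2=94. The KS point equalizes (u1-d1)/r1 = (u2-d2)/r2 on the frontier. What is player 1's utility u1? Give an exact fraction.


Step 1: At the KS point, (u1-d1)/r1 = (u2-d2)/r2 = t and u1+u2 = 94
Step 2: u1 = d1 + r1*t and u2 = d2 + r2*t, so (d1 + r1*t) + (d2 + r2*t) = 94
Step 3: t = (94 - 8 - 2)/(45 + 47) = 84/92 = 21/23
Step 4: u1 = d1 + r1*t = 8 + 45 * 21/23 = 1129/23
Step 5: (Check: u2 = d2 + r2*t = 1033/23; u1+u2 = 1129/23 + 1033/23 = 94, on the frontier.)

1129/23


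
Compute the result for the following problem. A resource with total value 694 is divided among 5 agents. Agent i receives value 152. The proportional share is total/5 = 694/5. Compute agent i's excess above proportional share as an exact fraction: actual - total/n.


Step 1: Proportional share = 694/5
Step 2: Agent's actual allocation = 152
Step 3: Excess = 152 - 694/5 = 66/5

66/5


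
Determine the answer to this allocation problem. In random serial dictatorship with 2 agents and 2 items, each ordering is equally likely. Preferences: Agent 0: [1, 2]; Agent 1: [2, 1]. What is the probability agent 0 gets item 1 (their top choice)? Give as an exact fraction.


Step 1: Agent 0 wants item 1
Step 2: There are 2 possible orderings of agents
Step 3: In 2 orderings, agent 0 gets item 1
Step 4: Probability = 2/2 = 1

1


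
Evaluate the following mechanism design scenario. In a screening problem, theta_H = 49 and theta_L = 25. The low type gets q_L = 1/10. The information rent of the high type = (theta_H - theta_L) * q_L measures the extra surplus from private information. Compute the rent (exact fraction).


Step 1: theta_H - theta_L = 49 - 25 = 24
Step 2: Information rent = (theta_H - theta_L) * q_L
Step 3: = 24 * 1/10
Step 4: = 12/5

12/5


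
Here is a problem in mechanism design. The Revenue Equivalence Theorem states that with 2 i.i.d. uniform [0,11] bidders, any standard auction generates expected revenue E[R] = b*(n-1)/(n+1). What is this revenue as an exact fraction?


Step 1: By Revenue Equivalence, expected revenue = b*(n-1)/(n+1)
Step 2: Substituting n = 2, b = 11
Step 3: Revenue = 11*(2-1)/(2+1) = 11*1/3
Step 4: Revenue = 11/3

11/3


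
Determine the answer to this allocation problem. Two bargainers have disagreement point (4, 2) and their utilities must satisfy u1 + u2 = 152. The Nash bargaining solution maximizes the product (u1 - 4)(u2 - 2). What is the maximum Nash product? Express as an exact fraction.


Step 1: The Nash solution splits surplus symmetrically above the disagreement point
Step 2: u1 = (total + d1 - d2)/2 = (152 + 4 - 2)/2 = 77
Step 3: u2 = (total - d1 + d2)/2 = (152 - 4 + 2)/2 = 75
Step 4: Nash product = (77 - 4) * (75 - 2)
Step 5: = 73 * 73 = 5329

5329


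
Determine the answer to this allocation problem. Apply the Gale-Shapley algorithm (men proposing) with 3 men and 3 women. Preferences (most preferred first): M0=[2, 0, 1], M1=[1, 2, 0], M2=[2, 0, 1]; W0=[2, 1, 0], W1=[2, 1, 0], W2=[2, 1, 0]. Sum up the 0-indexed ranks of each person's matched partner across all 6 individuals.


Step 1: Run Gale-Shapley (men propose, women hold best offer):
  M0 proposes to W2; she accepts
  M1 proposes to W1; she accepts
  M2 proposes to W2; she switches from M0
  M0 proposes to W0; she accepts
Step 2: Final matching: W0-M0, W1-M1, W2-M2
Step 3: 0-indexed ranks (man's rank of his match, then woman's): 1 + 2 + 0 + 1 + 0 + 0
Step 4: Total rank sum = 4

4


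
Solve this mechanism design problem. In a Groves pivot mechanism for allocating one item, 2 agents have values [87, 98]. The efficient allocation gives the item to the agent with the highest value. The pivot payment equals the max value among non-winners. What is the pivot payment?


Step 1: The efficient winner is agent 1 with value 98
Step 2: Other agents' values: [87]
Step 3: Pivot payment = max(others) = 87
Step 4: The winner pays 87

87


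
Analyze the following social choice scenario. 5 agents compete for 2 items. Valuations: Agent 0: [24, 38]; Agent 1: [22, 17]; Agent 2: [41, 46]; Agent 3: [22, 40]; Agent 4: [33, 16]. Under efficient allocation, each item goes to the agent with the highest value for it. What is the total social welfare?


Step 1: For each item, find the maximum value among all agents.
Step 2: Item 0 -> Agent 2 (value 41)
Step 3: Item 1 -> Agent 2 (value 46)
Step 4: Total welfare = 41 + 46 = 87

87


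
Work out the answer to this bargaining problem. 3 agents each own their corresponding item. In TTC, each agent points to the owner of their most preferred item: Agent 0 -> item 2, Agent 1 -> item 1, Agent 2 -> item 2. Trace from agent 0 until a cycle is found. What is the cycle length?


Step 1: Trace the pointer graph from agent 0: 0 -> 2 -> 2
Step 2: A cycle is detected when we revisit agent 2
Step 3: The cycle is: 2 -> 2
Step 4: Cycle length = 1

1


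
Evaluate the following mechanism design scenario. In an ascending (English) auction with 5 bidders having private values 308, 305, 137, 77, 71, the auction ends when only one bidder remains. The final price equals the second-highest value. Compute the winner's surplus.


Step 1: Identify the highest value: 308
Step 2: Identify the second-highest value: 305
Step 3: The final price = second-highest value = 305
Step 4: Surplus = 308 - 305 = 3

3


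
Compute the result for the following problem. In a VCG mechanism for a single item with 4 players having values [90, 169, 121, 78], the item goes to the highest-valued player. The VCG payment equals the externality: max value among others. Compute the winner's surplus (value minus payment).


Step 1: The winner is the agent with the highest value: agent 1 with value 169
Step 2: Values of other agents: [90, 121, 78]
Step 3: VCG payment = max of others' values = 121
Step 4: Surplus = 169 - 121 = 48

48


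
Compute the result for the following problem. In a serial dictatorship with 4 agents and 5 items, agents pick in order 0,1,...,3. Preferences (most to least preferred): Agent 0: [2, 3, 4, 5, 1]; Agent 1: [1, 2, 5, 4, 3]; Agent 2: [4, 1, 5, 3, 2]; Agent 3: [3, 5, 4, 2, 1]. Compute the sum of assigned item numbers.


Step 1: Agent 0 picks item 2
Step 2: Agent 1 picks item 1
Step 3: Agent 2 picks item 4
Step 4: Agent 3 picks item 3
Step 5: Sum = 2 + 1 + 4 + 3 = 10

10


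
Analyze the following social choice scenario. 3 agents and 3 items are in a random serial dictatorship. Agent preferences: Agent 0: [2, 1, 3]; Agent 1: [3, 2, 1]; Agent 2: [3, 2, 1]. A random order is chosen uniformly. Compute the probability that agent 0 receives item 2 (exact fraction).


Step 1: Agent 0 wants item 2
Step 2: There are 6 possible orderings of agents
Step 3: In 4 orderings, agent 0 gets item 2
Step 4: Probability = 4/6 = 2/3

2/3


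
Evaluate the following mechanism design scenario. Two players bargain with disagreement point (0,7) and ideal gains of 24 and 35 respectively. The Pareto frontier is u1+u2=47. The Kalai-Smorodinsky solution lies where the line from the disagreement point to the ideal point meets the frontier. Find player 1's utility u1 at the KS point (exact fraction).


Step 1: At the KS point, (u1-d1)/r1 = (u2-d2)/r2 = t and u1+u2 = 47
Step 2: u1 = d1 + r1*t and u2 = d2 + r2*t, so (d1 + r1*t) + (d2 + r2*t) = 47
Step 3: t = (47 - 0 - 7)/(24 + 35) = 40/59
Step 4: u1 = d1 + r1*t = 0 + 24 * 40/59 = 960/59
Step 5: (Check: u2 = d2 + r2*t = 1813/59; u1+u2 = 960/59 + 1813/59 = 47, on the frontier.)

960/59


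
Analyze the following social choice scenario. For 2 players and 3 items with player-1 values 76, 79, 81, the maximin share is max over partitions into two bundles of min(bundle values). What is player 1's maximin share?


Step 1: Item values = 76, 79, 81
Step 2: Enumerate all 2-bundle partitions and take the smaller bundle:
  Partition 1: {76} vs {79,81} -> bundles 76, 160; min = 76
  Partition 2: {79} vs {76,81} -> bundles 79, 157; min = 79
  Partition 3: {81} vs {76,79} -> bundles 81, 155; min = 81
Step 3: MMS = max(76, 79, 81) = 81

81


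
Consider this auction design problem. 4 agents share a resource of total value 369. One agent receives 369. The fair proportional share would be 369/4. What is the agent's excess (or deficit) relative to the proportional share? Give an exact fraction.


Step 1: Proportional share = 369/4
Step 2: Agent's actual allocation = 369
Step 3: Excess = 369 - 369/4 = 1107/4

1107/4


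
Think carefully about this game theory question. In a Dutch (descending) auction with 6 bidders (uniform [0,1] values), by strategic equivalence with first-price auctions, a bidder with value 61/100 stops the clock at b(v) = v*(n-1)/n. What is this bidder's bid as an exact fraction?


Step 1: Dutch auctions are strategically equivalent to first-price auctions
Step 2: The equilibrium bid is b(v) = v*(n-1)/n
Step 3: b = 61/100 * 5/6
Step 4: b = 61/120

61/120


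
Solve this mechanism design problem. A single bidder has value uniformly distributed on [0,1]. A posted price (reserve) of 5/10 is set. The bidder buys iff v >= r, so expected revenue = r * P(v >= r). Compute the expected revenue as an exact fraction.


Step 1: Posted price r = 1/2, value support [0,1]
Step 2: P(v >= r) = (1 - 1/2)/1 = 1/2
Step 3: Expected revenue = r * P(v >= r) = 1/2 * 1/2
Step 4: Revenue = 1/4

1/4


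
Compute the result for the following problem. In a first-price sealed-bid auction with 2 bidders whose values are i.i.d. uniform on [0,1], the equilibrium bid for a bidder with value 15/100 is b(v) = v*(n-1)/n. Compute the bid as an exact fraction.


Step 1: The symmetric BNE bidding function is b(v) = v * (n-1) / n
Step 2: Substitute v = 3/20 and n = 2
Step 3: b = 3/20 * 1/2
Step 4: b = 3/40

3/40


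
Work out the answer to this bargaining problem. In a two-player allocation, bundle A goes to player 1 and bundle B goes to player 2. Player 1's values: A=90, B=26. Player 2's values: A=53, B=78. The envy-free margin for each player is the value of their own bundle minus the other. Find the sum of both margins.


Step 1: Player 1's margin = v1(A) - v1(B) = 90 - 26 = 64
Step 2: Player 2's margin = v2(B) - v2(A) = 78 - 53 = 25
Step 3: Total margin = 64 + 25 = 89

89


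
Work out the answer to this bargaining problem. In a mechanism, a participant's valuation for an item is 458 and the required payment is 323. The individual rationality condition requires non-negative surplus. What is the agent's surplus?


Step 1: Surplus = value - payment = 458 - 323 = 135
Step 2: IR is satisfied (surplus >= 0)

135


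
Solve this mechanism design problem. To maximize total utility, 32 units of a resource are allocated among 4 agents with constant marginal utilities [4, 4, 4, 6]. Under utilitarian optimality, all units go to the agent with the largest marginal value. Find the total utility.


Step 1: The marginal utilities are [4, 4, 4, 6]
Step 2: The highest marginal utility is 6
Step 3: All 32 units go to that agent
Step 4: Total utility = 6 * 32 = 192

192


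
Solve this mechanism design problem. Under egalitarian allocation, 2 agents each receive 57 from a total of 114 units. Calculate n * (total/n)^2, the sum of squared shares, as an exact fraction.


Step 1: Each agent's share = 114/2 = 57
Step 2: Square of each share = (57)^2 = 3249
Step 3: Sum of squares = 2 * 3249 = 6498

6498


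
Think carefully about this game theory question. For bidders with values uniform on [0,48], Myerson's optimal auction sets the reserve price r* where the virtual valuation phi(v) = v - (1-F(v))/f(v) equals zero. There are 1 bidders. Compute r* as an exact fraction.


Step 1: For U[0,48], F(v) = v/48 and f(v) = 1/48
Step 2: phi(v) = v - (1 - v/48)/(1/48) = v - (48 - v) = 2v - 48
Step 3: Set phi(r*) = 0: 2r* - 48 = 0
Step 4: r* = 48/2 = 24 (the number of bidders n = 1 does not enter)

24


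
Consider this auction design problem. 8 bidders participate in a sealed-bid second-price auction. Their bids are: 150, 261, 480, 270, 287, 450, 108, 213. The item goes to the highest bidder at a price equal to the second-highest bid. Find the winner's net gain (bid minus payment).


Step 1: Sort bids in descending order: 480, 450, 287, 270, 261, 213, 150, 108
Step 2: The winning bid is the highest: 480
Step 3: The payment equals the second-highest bid: 450
Step 4: Surplus = winner's bid - payment = 480 - 450 = 30

30


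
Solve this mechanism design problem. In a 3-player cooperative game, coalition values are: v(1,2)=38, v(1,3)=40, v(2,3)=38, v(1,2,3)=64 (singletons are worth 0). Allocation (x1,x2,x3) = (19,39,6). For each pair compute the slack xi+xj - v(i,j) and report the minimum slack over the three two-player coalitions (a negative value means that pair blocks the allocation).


Step 1: Slack for coalition (1,2): x1+x2 - v12 = 58 - 38 = 20
Step 2: Slack for coalition (1,3): x1+x3 - v13 = 25 - 40 = -15
Step 3: Slack for coalition (2,3): x2+x3 - v23 = 45 - 38 = 7
Step 4: Minimum slack = min(20, -15, 7) = -15, attained by (1,3); coalition (1,3) can block (slack < 0), so the allocation is not in the core

-15


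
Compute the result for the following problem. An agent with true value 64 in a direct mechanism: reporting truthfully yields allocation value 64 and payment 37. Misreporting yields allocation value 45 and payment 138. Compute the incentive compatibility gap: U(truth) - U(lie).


Step 1: U(truth) = value - payment = 64 - 37 = 27
Step 2: U(lie) = allocation - payment = 45 - 138 = -93
Step 3: IC gap = 27 - (-93) = 120

120


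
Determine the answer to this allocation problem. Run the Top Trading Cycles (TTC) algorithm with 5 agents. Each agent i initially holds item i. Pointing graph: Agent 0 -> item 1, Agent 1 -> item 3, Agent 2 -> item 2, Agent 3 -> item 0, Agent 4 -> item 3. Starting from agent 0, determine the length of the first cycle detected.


Step 1: Trace the pointer graph from agent 0: 0 -> 1 -> 3 -> 0
Step 2: A cycle is detected when we revisit agent 0
Step 3: The cycle is: 0 -> 1 -> 3 -> 0
Step 4: Cycle length = 3

3


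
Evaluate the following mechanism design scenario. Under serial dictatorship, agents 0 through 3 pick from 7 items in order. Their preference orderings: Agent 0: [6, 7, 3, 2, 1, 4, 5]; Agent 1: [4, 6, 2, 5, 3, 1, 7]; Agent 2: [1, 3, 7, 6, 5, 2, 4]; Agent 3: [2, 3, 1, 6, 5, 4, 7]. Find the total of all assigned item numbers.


Step 1: Agent 0 picks item 6
Step 2: Agent 1 picks item 4
Step 3: Agent 2 picks item 1
Step 4: Agent 3 picks item 2
Step 5: Sum = 6 + 4 + 1 + 2 = 13

13


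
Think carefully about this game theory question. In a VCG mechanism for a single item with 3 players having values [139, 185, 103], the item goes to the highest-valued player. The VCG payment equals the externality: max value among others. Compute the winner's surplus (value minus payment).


Step 1: The winner is the agent with the highest value: agent 1 with value 185
Step 2: Values of other agents: [139, 103]
Step 3: VCG payment = max of others' values = 139
Step 4: Surplus = 185 - 139 = 46

46


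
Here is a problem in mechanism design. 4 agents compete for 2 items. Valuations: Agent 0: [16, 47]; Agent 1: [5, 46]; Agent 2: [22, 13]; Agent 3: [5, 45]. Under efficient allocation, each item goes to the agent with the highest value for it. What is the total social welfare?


Step 1: For each item, find the maximum value among all agents.
Step 2: Item 0 -> Agent 2 (value 22)
Step 3: Item 1 -> Agent 0 (value 47)
Step 4: Total welfare = 22 + 47 = 69

69


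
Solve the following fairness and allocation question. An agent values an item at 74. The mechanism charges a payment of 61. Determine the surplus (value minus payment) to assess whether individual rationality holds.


Step 1: Surplus = value - payment = 74 - 61 = 13
Step 2: IR is satisfied (surplus >= 0)

13


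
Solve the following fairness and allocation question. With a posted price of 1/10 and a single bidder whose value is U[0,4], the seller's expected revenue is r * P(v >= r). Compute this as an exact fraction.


Step 1: Posted price r = 1/10, value support [0,4]
Step 2: P(v >= r) = (4 - 1/10)/4 = 39/40
Step 3: Expected revenue = r * P(v >= r) = 1/10 * 39/40
Step 4: Revenue = 39/400

39/400


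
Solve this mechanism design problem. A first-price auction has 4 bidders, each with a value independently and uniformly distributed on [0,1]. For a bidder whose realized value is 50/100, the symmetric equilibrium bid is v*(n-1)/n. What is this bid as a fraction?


Step 1: The symmetric BNE bidding function is b(v) = v * (n-1) / n
Step 2: Substitute v = 1/2 and n = 4
Step 3: b = 1/2 * 3/4
Step 4: b = 3/8

3/8


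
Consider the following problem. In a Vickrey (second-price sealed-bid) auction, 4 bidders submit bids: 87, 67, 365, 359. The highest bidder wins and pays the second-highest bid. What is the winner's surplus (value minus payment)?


Step 1: Sort bids in descending order: 365, 359, 87, 67
Step 2: The winning bid is the highest: 365
Step 3: The payment equals the second-highest bid: 359
Step 4: Surplus = winner's bid - payment = 365 - 359 = 6

6


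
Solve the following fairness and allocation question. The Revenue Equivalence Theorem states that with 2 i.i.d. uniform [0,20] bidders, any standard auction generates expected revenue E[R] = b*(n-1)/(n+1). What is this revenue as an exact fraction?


Step 1: By Revenue Equivalence, expected revenue = b*(n-1)/(n+1)
Step 2: Substituting n = 2, b = 20
Step 3: Revenue = 20*(2-1)/(2+1) = 20*1/3
Step 4: Revenue = 20/3

20/3


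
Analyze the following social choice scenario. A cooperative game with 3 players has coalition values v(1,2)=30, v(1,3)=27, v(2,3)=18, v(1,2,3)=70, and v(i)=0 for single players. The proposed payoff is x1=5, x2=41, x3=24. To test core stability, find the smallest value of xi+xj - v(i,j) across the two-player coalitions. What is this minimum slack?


Step 1: Slack for coalition (1,2): x1+x2 - v12 = 46 - 30 = 16
Step 2: Slack for coalition (1,3): x1+x3 - v13 = 29 - 27 = 2
Step 3: Slack for coalition (2,3): x2+x3 - v23 = 65 - 18 = 47
Step 4: Minimum slack = min(16, 2, 47) = 2, attained by (1,3); no pair can gain by deviating, so the allocation is in the core

2


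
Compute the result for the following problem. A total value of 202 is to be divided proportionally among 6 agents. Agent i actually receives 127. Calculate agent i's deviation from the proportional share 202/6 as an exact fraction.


Step 1: Proportional share = 202/6 = 101/3
Step 2: Agent's actual allocation = 127
Step 3: Excess = 127 - 101/3 = 280/3

280/3


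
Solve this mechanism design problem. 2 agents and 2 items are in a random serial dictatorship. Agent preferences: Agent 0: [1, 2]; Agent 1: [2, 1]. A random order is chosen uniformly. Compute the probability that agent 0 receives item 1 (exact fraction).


Step 1: Agent 0 wants item 1
Step 2: There are 2 possible orderings of agents
Step 3: In 2 orderings, agent 0 gets item 1
Step 4: Probability = 2/2 = 1

1


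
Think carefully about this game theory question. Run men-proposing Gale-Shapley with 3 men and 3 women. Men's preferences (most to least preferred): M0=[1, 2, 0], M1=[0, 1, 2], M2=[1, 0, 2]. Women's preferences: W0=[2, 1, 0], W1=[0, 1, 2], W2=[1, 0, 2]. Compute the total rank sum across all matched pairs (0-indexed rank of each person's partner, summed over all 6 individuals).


Step 1: Run Gale-Shapley (men propose, women hold best offer):
  M0 proposes to W1; she accepts
  M1 proposes to W0; she accepts
  M2 proposes to W1; rejected
  M2 proposes to W0; she switches from M1
  M1 proposes to W1; rejected
  M1 proposes to W2; she accepts
Step 2: Final matching: W0-M2, W1-M0, W2-M1
Step 3: 0-indexed ranks (man's rank of his match, then woman's): 1 + 0 + 0 + 0 + 2 + 0
Step 4: Total rank sum = 3

3


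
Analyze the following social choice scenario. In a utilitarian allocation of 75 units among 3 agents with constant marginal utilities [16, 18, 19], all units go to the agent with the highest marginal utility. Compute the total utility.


Step 1: The marginal utilities are [16, 18, 19]
Step 2: The highest marginal utility is 19
Step 3: All 75 units go to that agent
Step 4: Total utility = 19 * 75 = 1425

1425


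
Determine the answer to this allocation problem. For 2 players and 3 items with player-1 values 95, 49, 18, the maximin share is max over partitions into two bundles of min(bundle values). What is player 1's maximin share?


Step 1: Item values = 95, 49, 18
Step 2: Enumerate all 2-bundle partitions and take the smaller bundle:
  Partition 1: {95} vs {49,18} -> bundles 95, 67; min = 67
  Partition 2: {49} vs {95,18} -> bundles 49, 113; min = 49
  Partition 3: {18} vs {95,49} -> bundles 18, 144; min = 18
Step 3: MMS = max(67, 49, 18) = 67

67


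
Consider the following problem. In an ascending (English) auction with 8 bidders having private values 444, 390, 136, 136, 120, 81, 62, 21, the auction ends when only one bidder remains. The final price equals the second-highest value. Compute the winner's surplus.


Step 1: Identify the highest value: 444
Step 2: Identify the second-highest value: 390
Step 3: The final price = second-highest value = 390
Step 4: Surplus = 444 - 390 = 54

54
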